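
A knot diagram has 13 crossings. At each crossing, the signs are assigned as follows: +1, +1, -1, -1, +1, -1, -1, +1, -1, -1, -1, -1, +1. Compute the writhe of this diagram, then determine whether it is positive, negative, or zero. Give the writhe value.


Step 1: Count positive crossings (+1).
Positive crossings: 5
Step 2: Count negative crossings (-1).
Negative crossings: 8
Step 3: Writhe = (positive) - (negative)
w = 5 - 8 = -3
Step 4: |w| = 3, and w is negative

-3


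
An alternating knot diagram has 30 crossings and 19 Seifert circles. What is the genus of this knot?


For alternating knots, g = (c - s + 1)/2.
= (30 - 19 + 1)/2
= 12/2 = 6

6


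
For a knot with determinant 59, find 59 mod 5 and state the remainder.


Step 1: A knot is p-colorable if and only if p divides its determinant.
Step 2: Compute 59 mod 5.
59 = 11 * 5 + 4
Step 3: 59 mod 5 = 4
Step 4: The knot is 5-colorable: no

4


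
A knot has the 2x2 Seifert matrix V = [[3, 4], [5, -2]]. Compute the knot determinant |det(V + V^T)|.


Step 1: Form V + V^T where V = [[3, 4], [5, -2]]
  V^T = [[3, 5], [4, -2]]
  V + V^T = [[6, 9], [9, -4]]
Step 2: det(V + V^T) = 6*(-4) - 9*9
  = -24 - 81 = -105
Step 3: Knot determinant = |det(V + V^T)| = |-105| = 105

105


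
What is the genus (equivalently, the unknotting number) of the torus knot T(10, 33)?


For a torus knot T(p,q), both the unknotting number and genus equal (p-1)(q-1)/2.
= (10-1)(33-1)/2
= 9*32/2
= 288/2 = 144

144


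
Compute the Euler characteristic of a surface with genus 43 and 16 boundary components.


chi = 2 - 2g - b
= 2 - 2*43 - 16
= 2 - 86 - 16 = -100

-100


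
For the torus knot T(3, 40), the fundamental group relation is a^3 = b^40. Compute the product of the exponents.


The relation is a^3 = b^40.
Product of exponents = 3 * 40
= 120

120


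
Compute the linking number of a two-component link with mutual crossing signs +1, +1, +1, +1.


Step 1: Count positive crossings: 4
Step 2: Count negative crossings: 0
Step 3: Sum of signs = 4 - 0 = 4
Step 4: Linking number = sum/2 = 4/2 = 2

2


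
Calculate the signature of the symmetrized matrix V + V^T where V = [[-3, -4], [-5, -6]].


Step 1: V + V^T = [[-6, -9], [-9, -12]]
Step 2: trace = -18, det = -9
Step 3: Discriminant = (-18)^2 - 4*(-9) = 360
Step 4: Eigenvalues: 0.486833, -18.4868
Step 5: Signature = (# positive eigenvalues) - (# negative eigenvalues) = 0

0


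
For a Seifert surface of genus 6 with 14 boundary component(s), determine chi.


chi = 2 - 2g - b
= 2 - 2*6 - 14
= 2 - 12 - 14 = -24

-24


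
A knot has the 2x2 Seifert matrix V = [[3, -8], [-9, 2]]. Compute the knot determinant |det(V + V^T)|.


Step 1: Form V + V^T where V = [[3, -8], [-9, 2]]
  V^T = [[3, -9], [-8, 2]]
  V + V^T = [[6, -17], [-17, 4]]
Step 2: det(V + V^T) = 6*4 - (-17)*(-17)
  = 24 - 289 = -265
Step 3: Knot determinant = |det(V + V^T)| = |-265| = 265

265


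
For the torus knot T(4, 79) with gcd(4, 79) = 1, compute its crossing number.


For a torus knot T(p, q) with gcd(p,q)=1,
the crossing number is min(p*(q-1), q*(p-1)).
p*(q-1) = 4*78 = 312
q*(p-1) = 79*3 = 237
min(312, 237) = 237

237


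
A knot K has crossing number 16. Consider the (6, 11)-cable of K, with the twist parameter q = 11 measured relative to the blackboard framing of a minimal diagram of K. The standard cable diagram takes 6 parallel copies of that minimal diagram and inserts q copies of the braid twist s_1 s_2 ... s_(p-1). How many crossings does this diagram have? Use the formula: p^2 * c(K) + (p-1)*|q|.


Step 1: Each of the c(K) crossings of the companion diagram becomes p*p = p^2 crossings among the p parallel strands, and each of the |q| twists s_1 s_2 ... s_(p-1) adds (p-1) crossings.
  Crossings = p^2 * c(K) + (p-1)*|q|
Step 2: = 6^2 * 16 + (6-1)*11
Step 3: = 36*16 + 5*11
Step 4: = 576 + 55 = 631

631


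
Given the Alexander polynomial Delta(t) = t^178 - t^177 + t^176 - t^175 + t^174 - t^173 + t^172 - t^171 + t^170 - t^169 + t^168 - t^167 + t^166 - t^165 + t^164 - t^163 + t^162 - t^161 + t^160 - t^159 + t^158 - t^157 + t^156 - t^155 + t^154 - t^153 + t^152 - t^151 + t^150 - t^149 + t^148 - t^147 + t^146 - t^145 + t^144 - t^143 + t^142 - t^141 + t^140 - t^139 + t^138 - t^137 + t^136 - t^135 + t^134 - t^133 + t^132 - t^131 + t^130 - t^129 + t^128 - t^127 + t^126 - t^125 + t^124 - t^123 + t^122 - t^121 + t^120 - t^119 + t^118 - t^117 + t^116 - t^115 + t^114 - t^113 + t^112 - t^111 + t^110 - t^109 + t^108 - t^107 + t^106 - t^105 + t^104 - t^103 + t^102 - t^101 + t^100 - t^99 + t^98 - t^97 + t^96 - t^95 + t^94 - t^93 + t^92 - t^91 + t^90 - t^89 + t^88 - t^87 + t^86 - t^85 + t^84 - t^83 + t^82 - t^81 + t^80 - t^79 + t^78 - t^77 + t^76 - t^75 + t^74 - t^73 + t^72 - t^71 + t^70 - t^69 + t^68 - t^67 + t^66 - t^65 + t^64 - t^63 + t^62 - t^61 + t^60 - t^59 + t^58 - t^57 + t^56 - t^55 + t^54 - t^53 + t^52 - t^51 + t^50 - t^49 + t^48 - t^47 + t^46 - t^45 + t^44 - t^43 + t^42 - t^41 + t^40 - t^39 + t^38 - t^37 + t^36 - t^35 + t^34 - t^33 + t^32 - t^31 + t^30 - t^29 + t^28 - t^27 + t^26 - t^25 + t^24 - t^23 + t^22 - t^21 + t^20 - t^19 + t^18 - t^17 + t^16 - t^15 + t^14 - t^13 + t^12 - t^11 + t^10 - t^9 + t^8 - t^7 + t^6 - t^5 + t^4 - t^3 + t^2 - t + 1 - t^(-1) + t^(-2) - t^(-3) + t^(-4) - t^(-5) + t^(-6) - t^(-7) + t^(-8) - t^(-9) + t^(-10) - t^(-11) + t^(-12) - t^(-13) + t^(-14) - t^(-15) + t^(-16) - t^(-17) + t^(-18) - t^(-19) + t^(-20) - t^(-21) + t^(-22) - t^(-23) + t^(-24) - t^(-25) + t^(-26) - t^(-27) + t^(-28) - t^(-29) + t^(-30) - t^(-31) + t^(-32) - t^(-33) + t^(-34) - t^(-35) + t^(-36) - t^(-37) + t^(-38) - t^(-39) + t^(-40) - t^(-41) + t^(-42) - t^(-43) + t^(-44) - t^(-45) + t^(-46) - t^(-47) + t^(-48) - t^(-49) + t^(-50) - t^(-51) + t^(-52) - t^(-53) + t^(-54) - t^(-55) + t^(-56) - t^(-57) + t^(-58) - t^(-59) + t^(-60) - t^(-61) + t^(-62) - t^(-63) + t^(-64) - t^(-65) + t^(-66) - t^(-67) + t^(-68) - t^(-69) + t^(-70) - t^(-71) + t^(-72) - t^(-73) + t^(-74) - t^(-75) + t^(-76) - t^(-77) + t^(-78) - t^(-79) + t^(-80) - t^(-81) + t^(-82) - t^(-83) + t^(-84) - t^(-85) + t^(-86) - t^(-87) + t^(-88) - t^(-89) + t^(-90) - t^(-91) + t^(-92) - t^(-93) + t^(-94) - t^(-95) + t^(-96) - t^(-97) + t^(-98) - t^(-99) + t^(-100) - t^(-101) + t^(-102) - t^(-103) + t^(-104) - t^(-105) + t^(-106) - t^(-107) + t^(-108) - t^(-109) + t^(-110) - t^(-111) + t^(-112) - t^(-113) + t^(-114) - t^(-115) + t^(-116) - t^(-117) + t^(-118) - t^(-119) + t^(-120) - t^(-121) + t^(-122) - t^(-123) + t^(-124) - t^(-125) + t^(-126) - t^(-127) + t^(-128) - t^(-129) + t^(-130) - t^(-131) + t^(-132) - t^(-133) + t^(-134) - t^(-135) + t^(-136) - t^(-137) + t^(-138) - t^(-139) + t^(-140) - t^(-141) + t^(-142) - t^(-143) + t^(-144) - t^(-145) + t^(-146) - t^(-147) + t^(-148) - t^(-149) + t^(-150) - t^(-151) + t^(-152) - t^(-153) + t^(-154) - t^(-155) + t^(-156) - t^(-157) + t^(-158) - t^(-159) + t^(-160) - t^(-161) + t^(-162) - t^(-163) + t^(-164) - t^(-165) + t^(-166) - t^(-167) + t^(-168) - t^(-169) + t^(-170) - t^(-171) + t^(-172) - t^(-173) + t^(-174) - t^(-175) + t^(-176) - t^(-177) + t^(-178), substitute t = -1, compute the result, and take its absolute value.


Step 1: The polynomial has 357 terms with alternating signs, exponents from 178 down to -178.
Step 2: Substitute t = -1. The i-th term has coefficient (-1)^i and exponent (m-i),
  so its value is (-1)^i * (-1)^(m-i) = (-1)^m = 1 for every i.
Step 3: All 357 terms equal 1, so Delta(-1) = 357 * (1) = 357
Step 4: |Delta(-1)| = 357

357


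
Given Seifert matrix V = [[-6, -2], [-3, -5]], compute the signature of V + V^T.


Step 1: V + V^T = [[-12, -5], [-5, -10]]
Step 2: trace = -22, det = 95
Step 3: Discriminant = (-22)^2 - 4*95 = 104
Step 4: Eigenvalues: -5.90098, -16.099
Step 5: Signature = (# positive eigenvalues) - (# negative eigenvalues) = -2

-2


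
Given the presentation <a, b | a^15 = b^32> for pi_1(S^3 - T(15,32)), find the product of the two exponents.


The relation is a^15 = b^32.
Product of exponents = 15 * 32
= 480

480


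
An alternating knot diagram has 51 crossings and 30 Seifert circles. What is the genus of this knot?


For alternating knots, g = (c - s + 1)/2.
= (51 - 30 + 1)/2
= 22/2 = 11

11


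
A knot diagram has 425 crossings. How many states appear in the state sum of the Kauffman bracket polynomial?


Each crossing contributes 2 choices (A-smoothing or B-smoothing).
Total states = 2^425 = 86645927941275464361825443254471365732388658605494267974077486894206915868925800719999200190754361815543475342543861619655442432

86645927941275464361825443254471365732388658605494267974077486894206915868925800719999200190754361815543475342543861619655442432


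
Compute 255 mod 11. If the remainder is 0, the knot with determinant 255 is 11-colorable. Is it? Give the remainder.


Step 1: A knot is p-colorable if and only if p divides its determinant.
Step 2: Compute 255 mod 11.
255 = 23 * 11 + 2
Step 3: 255 mod 11 = 2
Step 4: The knot is 11-colorable: no

2


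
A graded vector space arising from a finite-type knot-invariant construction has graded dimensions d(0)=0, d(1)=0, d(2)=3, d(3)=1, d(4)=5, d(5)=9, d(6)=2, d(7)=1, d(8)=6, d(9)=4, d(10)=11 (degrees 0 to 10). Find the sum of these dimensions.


Total dimension = d(0) + d(1) + ... + d(10)
= 0 + 0 + 3 + 1 + 5 + 9 + 2 + 1 + 6 + 4 + 11
= 42

42


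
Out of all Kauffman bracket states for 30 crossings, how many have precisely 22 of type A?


We choose which 22 of 30 crossings get A-smoothings.
C(30, 22) = 30! / (22! * 8!)
= 5852925

5852925


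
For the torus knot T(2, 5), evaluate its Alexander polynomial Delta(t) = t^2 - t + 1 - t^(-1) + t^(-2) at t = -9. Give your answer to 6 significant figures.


Substituting t = -9 into Delta(t) = t^2 - t + 1 - t^(-1) + t^(-2):
Term values: (81) + (9) + (1) + (0.111111) + (0.0123457)
Sum = 91.12345679
Rounded to 6 significant figures: 91.1235

91.1235


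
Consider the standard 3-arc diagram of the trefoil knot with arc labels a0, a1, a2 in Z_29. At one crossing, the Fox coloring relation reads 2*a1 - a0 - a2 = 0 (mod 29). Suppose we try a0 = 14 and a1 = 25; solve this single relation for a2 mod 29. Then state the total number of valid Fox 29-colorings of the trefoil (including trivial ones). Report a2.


Step 1: Apply the given crossing relation 2*a1 - a0 - a2 = 0 (mod 29).
  a2 = 2*a1 - a0 mod 29
  a2 = 2*25 - 14 mod 29
  a2 = 50 - 14 mod 29
  a2 = 36 mod 29 = 7
Step 2: The trefoil has determinant 3.
  Number of Fox p-colorings (p prime) is p^2 if p = 3, else p.
  Since 29 does not divide 3, only trivial (constant) colorings exist.
  (So the trial a0 = 14, a1 = 25 with a0 != a1 does NOT extend to a valid coloring of the whole trefoil: the other two crossing relations require 3*(a1 - a0) = 0 (mod 29), which fails.)
  Total colorings = 29
Step 3: a2 = 7, total Fox 29-colorings = 29

7


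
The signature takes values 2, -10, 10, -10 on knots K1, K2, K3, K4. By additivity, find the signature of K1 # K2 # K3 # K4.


The signature is additive under connected sum.
signature(K1 # K2 # K3 # K4) = (2) + (-10) + (10) + (-10)
= -8

-8


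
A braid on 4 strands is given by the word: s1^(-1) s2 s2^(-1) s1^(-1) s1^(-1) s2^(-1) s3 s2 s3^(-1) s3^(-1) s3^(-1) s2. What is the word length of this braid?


The word length counts the number of generators (including inverses).
Listing each generator: s1^(-1), s2, s2^(-1), s1^(-1), s1^(-1), s2^(-1), s3, s2, s3^(-1), s3^(-1), s3^(-1), s2
There are 12 generators in this braid word.

12


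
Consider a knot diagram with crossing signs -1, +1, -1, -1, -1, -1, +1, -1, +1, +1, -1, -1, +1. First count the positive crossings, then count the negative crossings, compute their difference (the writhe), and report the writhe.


Step 1: Count positive crossings (+1).
Positive crossings: 5
Step 2: Count negative crossings (-1).
Negative crossings: 8
Step 3: Writhe = (positive) - (negative)
w = 5 - 8 = -3
Step 4: |w| = 3, and w is negative

-3


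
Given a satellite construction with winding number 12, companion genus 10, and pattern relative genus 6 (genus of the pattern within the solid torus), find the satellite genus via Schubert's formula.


Schubert: g(satellite) = g_rel(pattern) + |winding| * g(companion),
where g_rel(pattern) is the genus of the pattern relative to the solid torus.
= 6 + 12 * 10
= 6 + 120 = 126

126


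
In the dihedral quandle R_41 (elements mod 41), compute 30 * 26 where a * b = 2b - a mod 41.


30 * 26 = 2*26 - 30 mod 41
= 52 - 30 mod 41
= 22 mod 41 = 22

22


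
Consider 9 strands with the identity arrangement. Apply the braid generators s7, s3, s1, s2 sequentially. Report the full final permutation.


Starting with identity [1, 2, 3, 4, 5, 6, 7, 8, 9].
Apply generators in sequence:
  After s7: [1, 2, 3, 4, 5, 6, 8, 7, 9]
  After s3: [1, 2, 4, 3, 5, 6, 8, 7, 9]
  After s1: [2, 1, 4, 3, 5, 6, 8, 7, 9]
  After s2: [2, 4, 1, 3, 5, 6, 8, 7, 9]
Final permutation: [2, 4, 1, 3, 5, 6, 8, 7, 9]

[2, 4, 1, 3, 5, 6, 8, 7, 9]


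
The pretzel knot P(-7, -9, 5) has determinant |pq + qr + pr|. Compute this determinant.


Step 1: Compute pq + qr + pr.
pq = (-7)*(-9) = 63
qr = (-9)*5 = -45
pr = (-7)*5 = -35
pq + qr + pr = 63 + (-45) + (-35) = -17
Step 2: Take absolute value.
det(P(-7,-9,5)) = |-17| = 17

17


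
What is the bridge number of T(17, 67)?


The bridge number of T(p,q) is min(p,q).
min(17, 67) = 17

17


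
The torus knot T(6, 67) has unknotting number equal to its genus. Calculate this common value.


For a torus knot T(p,q), both the unknotting number and genus equal (p-1)(q-1)/2.
= (6-1)(67-1)/2
= 5*66/2
= 330/2 = 165

165


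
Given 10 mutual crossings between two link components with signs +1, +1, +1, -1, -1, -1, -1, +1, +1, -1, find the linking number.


Step 1: Count positive crossings: 5
Step 2: Count negative crossings: 5
Step 3: Sum of signs = 5 - 5 = 0
Step 4: Linking number = sum/2 = 0/2 = 0

0


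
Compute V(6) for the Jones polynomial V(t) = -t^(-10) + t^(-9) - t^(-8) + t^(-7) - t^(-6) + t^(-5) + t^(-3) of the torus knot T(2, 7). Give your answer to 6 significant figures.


Substituting t = 6 into V(t) = -t^(-10) + t^(-9) - t^(-8) + t^(-7) - t^(-6) + t^(-5) + t^(-3):
  (-)t^(-10) = -1.65382e-08
  (+)t^(-9) = 9.9229e-08
  (-)t^(-8) = -5.95374e-07
  (+)t^(-7) = 3.57225e-06
  (-)t^(-6) = -2.14335e-05
  (+)t^(-5) = 0.000128601
  (+)t^(-3) = 0.00462963
Sum = (-1.65382e-08) + (9.9229e-08) + (-5.95374e-07) + (3.57225e-06) + (-2.14335e-05) + (0.000128601) + (0.00462963)
= 0.004739856544
Rounded to 6 significant figures: 0.00473986

0.00473986


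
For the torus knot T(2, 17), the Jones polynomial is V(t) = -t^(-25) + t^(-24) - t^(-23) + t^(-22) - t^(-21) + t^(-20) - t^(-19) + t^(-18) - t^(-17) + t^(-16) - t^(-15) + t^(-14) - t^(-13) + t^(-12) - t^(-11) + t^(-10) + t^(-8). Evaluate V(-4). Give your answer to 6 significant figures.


Substituting t = -4 into V(t) = -t^(-25) + t^(-24) - t^(-23) + t^(-22) - t^(-21) + t^(-20) - t^(-19) + t^(-18) - t^(-17) + t^(-16) - t^(-15) + t^(-14) - t^(-13) + t^(-12) - t^(-11) + t^(-10) + t^(-8):
  (-)t^(-25) = 8.88178e-16
  (+)t^(-24) = 3.55271e-15
  (-)t^(-23) = 1.42109e-14
  (+)t^(-22) = 5.68434e-14
  (-)t^(-21) = 2.27374e-13
  (+)t^(-20) = 9.09495e-13
  (-)t^(-19) = 3.63798e-12
  (+)t^(-18) = 1.45519e-11
  (-)t^(-17) = 5.82077e-11
  (+)t^(-16) = 2.32831e-10
  (-)t^(-15) = 9.31323e-10
  (+)t^(-14) = 3.72529e-09
  (-)t^(-13) = 1.49012e-08
  (+)t^(-12) = 5.96046e-08
  (-)t^(-11) = 2.38419e-07
  (+)t^(-10) = 9.53674e-07
  (+)t^(-8) = 1.52588e-05
Sum = (8.88178e-16) + (3.55271e-15) + (1.42109e-14) + (5.68434e-14) + (2.27374e-13) + (9.09495e-13) + (3.63798e-12) + (1.45519e-11) + (5.82077e-11) + (2.32831e-10) + (9.31323e-10) + (3.72529e-09) + (1.49012e-08) + (5.96046e-08) + (2.38419e-07) + (9.53674e-07) + (1.52588e-05)
= 1.653035482e-05
Rounded to 6 significant figures: 1.65304e-05

1.65304e-05


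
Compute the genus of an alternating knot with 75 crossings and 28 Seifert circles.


For alternating knots, g = (c - s + 1)/2.
= (75 - 28 + 1)/2
= 48/2 = 24

24


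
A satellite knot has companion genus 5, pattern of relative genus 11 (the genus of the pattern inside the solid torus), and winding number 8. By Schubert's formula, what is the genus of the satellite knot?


Schubert: g(satellite) = g_rel(pattern) + |winding| * g(companion),
where g_rel(pattern) is the genus of the pattern relative to the solid torus.
= 11 + 8 * 5
= 11 + 40 = 51

51


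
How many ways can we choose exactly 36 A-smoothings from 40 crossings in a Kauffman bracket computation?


We choose which 36 of 40 crossings get A-smoothings.
C(40, 36) = 40! / (36! * 4!)
= 91390

91390


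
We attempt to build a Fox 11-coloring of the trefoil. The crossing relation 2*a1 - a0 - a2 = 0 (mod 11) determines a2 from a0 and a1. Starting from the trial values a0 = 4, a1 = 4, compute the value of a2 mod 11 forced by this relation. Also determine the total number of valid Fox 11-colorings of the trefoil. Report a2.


Step 1: Apply the given crossing relation 2*a1 - a0 - a2 = 0 (mod 11).
  a2 = 2*a1 - a0 mod 11
  a2 = 2*4 - 4 mod 11
  a2 = 8 - 4 mod 11
  a2 = 4 mod 11 = 4
Step 2: The trefoil has determinant 3.
  Number of Fox p-colorings (p prime) is p^2 if p = 3, else p.
  Since 11 does not divide 3, only trivial (constant) colorings exist.
  (Here a0 = a1 = a2 = 4, the constant coloring, which is valid.)
  Total colorings = 11
Step 3: a2 = 4, total Fox 11-colorings = 11

4


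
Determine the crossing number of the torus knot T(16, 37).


For a torus knot T(p, q) with gcd(p,q)=1,
the crossing number is min(p*(q-1), q*(p-1)).
p*(q-1) = 16*36 = 576
q*(p-1) = 37*15 = 555
min(576, 555) = 555

555


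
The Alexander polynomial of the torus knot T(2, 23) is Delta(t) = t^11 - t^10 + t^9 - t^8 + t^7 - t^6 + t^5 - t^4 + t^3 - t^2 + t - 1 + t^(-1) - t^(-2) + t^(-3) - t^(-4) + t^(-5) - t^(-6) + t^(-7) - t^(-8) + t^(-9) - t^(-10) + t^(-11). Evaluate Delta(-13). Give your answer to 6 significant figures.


Substituting t = -13 into Delta(t) = t^11 - t^10 + t^9 - t^8 + t^7 - t^6 + t^5 - t^4 + t^3 - t^2 + t - 1 + t^(-1) - t^(-2) + t^(-3) - t^(-4) + t^(-5) - t^(-6) + t^(-7) - t^(-8) + t^(-9) - t^(-10) + t^(-11):
Term values: (-1792160394037) + (-137858491849) + (-10604499373) + (-815730721) + (-62748517) + (-4826809) + (-371293) + (-28561) + (-2197) + (-169) + (-13) + (-1) + (-0.0769231) + (-0.00591716) + (-0.000455166) + (-3.50128e-05) + (-2.69329e-06) + (-2.07176e-07) + (-1.59366e-08) + (-1.22589e-09) + (-9.42996e-11) + (-7.25382e-12) + (-5.57986e-13)
Sum = -1.941507094e+12
Rounded to 6 significant figures: -1.94151e+12

-1.94151e+12


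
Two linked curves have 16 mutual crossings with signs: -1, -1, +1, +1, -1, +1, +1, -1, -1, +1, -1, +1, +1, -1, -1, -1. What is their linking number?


Step 1: Count positive crossings: 7
Step 2: Count negative crossings: 9
Step 3: Sum of signs = 7 - 9 = -2
Step 4: Linking number = sum/2 = -2/2 = -1

-1


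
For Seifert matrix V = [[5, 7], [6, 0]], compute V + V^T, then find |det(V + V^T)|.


Step 1: Form V + V^T where V = [[5, 7], [6, 0]]
  V^T = [[5, 6], [7, 0]]
  V + V^T = [[10, 13], [13, 0]]
Step 2: det(V + V^T) = 10*0 - 13*13
  = 0 - 169 = -169
Step 3: Knot determinant = |det(V + V^T)| = |-169| = 169

169


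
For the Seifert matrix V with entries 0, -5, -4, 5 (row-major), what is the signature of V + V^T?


Step 1: V + V^T = [[0, -9], [-9, 10]]
Step 2: trace = 10, det = -81
Step 3: Discriminant = 10^2 - 4*(-81) = 424
Step 4: Eigenvalues: 15.2956, -5.29563
Step 5: Signature = (# positive eigenvalues) - (# negative eigenvalues) = 0

0


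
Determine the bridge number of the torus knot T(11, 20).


The bridge number of T(p,q) is min(p,q).
min(11, 20) = 11

11


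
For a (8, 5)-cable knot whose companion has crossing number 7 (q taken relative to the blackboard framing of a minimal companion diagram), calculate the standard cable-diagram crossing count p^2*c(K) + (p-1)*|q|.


Step 1: Each of the c(K) crossings of the companion diagram becomes p*p = p^2 crossings among the p parallel strands, and each of the |q| twists s_1 s_2 ... s_(p-1) adds (p-1) crossings.
  Crossings = p^2 * c(K) + (p-1)*|q|
Step 2: = 8^2 * 7 + (8-1)*5
Step 3: = 64*7 + 7*5
Step 4: = 448 + 35 = 483

483


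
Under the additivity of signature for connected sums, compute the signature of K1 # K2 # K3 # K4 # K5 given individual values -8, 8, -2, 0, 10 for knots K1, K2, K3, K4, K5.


The signature is additive under connected sum.
signature(K1 # K2 # K3 # K4 # K5) = (-8) + (8) + (-2) + (0) + (10)
= 8

8


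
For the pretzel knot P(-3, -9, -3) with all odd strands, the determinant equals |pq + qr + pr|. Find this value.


Step 1: Compute pq + qr + pr.
pq = (-3)*(-9) = 27
qr = (-9)*(-3) = 27
pr = (-3)*(-3) = 9
pq + qr + pr = 27 + 27 + 9 = 63
Step 2: Take absolute value.
det(P(-3,-9,-3)) = |63| = 63

63


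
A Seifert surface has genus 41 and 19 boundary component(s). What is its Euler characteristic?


chi = 2 - 2g - b
= 2 - 2*41 - 19
= 2 - 82 - 19 = -99

-99


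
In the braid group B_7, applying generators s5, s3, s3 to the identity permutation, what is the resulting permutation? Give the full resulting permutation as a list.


Starting with identity [1, 2, 3, 4, 5, 6, 7].
Apply generators in sequence:
  After s5: [1, 2, 3, 4, 6, 5, 7]
  After s3: [1, 2, 4, 3, 6, 5, 7]
  After s3: [1, 2, 3, 4, 6, 5, 7]
Final permutation: [1, 2, 3, 4, 6, 5, 7]

[1, 2, 3, 4, 6, 5, 7]


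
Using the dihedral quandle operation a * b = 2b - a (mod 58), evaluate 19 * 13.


19 * 13 = 2*13 - 19 mod 58
= 26 - 19 mod 58
= 7 mod 58 = 7

7


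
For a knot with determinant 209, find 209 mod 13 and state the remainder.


Step 1: A knot is p-colorable if and only if p divides its determinant.
Step 2: Compute 209 mod 13.
209 = 16 * 13 + 1
Step 3: 209 mod 13 = 1
Step 4: The knot is 13-colorable: no

1


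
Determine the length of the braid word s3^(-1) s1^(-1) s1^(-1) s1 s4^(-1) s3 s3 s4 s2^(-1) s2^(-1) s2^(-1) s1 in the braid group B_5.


The word length counts the number of generators (including inverses).
Listing each generator: s3^(-1), s1^(-1), s1^(-1), s1, s4^(-1), s3, s3, s4, s2^(-1), s2^(-1), s2^(-1), s1
There are 12 generators in this braid word.

12


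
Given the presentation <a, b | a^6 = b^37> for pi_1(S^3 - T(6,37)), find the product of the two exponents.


The relation is a^6 = b^37.
Product of exponents = 6 * 37
= 222

222


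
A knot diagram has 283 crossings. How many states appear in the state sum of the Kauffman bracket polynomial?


Each crossing contributes 2 choices (A-smoothing or B-smoothing).
Total states = 2^283 = 15541351137805832567355695254588151253139254712417116170014499277911234281641667985408

15541351137805832567355695254588151253139254712417116170014499277911234281641667985408


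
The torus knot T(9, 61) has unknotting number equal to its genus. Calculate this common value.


For a torus knot T(p,q), both the unknotting number and genus equal (p-1)(q-1)/2.
= (9-1)(61-1)/2
= 8*60/2
= 480/2 = 240

240


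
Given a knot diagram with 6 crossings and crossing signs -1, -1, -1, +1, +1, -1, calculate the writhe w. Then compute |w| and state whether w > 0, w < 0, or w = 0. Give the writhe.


Step 1: Count positive crossings (+1).
Positive crossings: 2
Step 2: Count negative crossings (-1).
Negative crossings: 4
Step 3: Writhe = (positive) - (negative)
w = 2 - 4 = -2
Step 4: |w| = 2, and w is negative

-2


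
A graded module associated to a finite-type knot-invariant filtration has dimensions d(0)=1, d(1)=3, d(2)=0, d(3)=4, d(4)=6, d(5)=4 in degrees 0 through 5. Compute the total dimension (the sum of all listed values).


Total dimension = d(0) + d(1) + ... + d(5)
= 1 + 3 + 0 + 4 + 6 + 4
= 18

18


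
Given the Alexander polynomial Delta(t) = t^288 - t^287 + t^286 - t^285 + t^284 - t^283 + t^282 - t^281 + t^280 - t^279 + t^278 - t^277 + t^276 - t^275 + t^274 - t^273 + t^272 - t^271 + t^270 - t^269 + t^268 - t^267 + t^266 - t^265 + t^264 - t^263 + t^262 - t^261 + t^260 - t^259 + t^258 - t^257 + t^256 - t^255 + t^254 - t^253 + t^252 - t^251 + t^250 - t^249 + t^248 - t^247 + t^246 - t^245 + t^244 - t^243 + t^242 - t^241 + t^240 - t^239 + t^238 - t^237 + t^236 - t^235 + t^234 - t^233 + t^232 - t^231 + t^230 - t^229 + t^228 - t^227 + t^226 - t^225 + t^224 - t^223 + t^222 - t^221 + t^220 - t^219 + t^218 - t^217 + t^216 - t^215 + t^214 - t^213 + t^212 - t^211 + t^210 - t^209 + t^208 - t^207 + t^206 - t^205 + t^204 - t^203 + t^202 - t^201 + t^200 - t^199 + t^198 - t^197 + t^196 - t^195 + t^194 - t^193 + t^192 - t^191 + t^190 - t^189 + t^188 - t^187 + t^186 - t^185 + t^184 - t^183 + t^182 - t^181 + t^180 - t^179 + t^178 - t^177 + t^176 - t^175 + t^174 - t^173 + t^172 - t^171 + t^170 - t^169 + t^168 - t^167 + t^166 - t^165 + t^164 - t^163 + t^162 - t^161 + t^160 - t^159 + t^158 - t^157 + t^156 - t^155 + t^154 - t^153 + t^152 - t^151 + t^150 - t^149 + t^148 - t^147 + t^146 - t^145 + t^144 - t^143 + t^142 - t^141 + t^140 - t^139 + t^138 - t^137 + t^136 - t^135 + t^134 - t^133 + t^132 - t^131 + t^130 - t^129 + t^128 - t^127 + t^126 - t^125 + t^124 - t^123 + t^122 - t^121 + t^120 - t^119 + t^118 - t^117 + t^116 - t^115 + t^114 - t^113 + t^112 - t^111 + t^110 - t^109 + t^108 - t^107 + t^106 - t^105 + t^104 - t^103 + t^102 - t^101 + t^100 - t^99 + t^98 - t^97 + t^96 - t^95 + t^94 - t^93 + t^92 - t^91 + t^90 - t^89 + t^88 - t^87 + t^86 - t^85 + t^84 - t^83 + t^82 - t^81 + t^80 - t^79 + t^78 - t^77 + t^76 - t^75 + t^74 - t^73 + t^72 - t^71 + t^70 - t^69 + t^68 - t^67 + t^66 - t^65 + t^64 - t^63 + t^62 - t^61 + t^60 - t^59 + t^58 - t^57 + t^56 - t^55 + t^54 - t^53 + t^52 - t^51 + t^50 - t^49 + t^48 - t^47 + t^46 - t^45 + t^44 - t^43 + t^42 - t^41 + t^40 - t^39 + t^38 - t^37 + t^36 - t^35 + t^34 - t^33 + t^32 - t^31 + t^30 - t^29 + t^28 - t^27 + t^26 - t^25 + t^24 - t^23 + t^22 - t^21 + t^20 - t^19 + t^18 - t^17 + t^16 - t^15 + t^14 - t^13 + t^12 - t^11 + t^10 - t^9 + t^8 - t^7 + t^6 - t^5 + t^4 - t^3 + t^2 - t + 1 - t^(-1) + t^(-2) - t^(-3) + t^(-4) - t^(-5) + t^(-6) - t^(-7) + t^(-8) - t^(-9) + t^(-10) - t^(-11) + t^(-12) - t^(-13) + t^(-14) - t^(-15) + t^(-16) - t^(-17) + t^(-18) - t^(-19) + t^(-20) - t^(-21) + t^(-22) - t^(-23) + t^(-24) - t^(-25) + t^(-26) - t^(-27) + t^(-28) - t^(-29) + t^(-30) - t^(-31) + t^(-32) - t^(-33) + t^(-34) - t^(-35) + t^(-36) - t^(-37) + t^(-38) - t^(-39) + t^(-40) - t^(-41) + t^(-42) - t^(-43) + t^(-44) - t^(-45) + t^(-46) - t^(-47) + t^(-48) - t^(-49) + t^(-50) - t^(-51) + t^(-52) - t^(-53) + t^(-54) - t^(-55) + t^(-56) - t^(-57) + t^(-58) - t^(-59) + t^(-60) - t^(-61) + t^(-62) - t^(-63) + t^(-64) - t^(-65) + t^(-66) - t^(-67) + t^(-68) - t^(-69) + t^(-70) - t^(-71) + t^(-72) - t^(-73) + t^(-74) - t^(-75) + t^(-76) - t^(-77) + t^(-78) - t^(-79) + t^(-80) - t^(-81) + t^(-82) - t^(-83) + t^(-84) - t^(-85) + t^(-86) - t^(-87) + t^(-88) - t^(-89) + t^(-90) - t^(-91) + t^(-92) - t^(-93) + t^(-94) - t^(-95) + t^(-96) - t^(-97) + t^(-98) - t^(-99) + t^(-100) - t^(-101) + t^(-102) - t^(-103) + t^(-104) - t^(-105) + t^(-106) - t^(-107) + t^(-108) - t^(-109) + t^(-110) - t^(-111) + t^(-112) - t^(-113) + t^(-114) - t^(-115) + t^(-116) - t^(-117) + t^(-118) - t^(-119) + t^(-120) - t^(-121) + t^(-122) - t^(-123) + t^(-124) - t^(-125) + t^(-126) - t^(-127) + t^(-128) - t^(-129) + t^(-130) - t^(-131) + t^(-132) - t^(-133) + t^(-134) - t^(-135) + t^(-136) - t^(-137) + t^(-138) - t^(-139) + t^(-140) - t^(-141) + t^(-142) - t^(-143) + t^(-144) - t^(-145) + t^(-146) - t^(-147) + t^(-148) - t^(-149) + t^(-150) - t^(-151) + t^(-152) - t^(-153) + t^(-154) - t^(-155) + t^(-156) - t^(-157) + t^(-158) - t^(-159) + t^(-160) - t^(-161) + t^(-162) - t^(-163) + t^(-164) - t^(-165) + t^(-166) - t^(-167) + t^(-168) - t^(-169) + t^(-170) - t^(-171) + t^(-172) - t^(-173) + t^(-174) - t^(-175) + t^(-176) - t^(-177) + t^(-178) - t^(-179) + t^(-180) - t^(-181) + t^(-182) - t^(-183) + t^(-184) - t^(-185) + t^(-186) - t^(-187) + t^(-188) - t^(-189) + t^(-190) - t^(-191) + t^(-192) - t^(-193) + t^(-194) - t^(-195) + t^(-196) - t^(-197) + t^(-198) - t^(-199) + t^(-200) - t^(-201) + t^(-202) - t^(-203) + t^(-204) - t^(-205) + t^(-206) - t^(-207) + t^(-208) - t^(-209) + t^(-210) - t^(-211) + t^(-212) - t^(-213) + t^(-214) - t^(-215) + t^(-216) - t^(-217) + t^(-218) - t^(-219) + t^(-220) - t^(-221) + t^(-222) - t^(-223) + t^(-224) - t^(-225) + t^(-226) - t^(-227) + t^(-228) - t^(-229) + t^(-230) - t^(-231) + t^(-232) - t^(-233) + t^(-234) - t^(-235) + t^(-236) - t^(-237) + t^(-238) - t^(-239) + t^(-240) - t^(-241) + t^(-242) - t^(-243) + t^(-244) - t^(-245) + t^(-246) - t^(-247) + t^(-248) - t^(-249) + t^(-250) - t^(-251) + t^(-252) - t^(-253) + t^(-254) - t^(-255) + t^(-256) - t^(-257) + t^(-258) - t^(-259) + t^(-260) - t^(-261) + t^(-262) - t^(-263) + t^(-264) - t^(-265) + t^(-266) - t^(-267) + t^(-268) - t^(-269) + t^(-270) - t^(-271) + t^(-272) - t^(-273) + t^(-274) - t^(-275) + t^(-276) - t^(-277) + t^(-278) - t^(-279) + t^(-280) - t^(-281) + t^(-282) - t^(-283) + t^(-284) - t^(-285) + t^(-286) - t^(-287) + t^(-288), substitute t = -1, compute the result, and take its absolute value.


Step 1: The polynomial has 577 terms with alternating signs, exponents from 288 down to -288.
Step 2: Substitute t = -1. The i-th term has coefficient (-1)^i and exponent (m-i),
  so its value is (-1)^i * (-1)^(m-i) = (-1)^m = 1 for every i.
Step 3: All 577 terms equal 1, so Delta(-1) = 577 * (1) = 577
Step 4: |Delta(-1)| = 577

577


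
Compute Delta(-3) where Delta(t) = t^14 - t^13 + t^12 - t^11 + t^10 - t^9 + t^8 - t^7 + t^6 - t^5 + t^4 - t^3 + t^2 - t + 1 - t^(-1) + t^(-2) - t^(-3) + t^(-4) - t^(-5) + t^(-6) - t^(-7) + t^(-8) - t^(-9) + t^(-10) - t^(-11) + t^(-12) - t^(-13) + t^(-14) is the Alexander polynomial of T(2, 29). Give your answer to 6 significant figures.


Substituting t = -3 into Delta(t) = t^14 - t^13 + t^12 - t^11 + t^10 - t^9 + t^8 - t^7 + t^6 - t^5 + t^4 - t^3 + t^2 - t + 1 - t^(-1) + t^(-2) - t^(-3) + t^(-4) - t^(-5) + t^(-6) - t^(-7) + t^(-8) - t^(-9) + t^(-10) - t^(-11) + t^(-12) - t^(-13) + t^(-14):
Term values: (4782969) + (1594323) + (531441) + (177147) + (59049) + (19683) + (6561) + (2187) + (729) + (243) + (81) + (27) + (9) + (3) + (1) + (0.333333) + (0.111111) + (0.037037) + (0.0123457) + (0.00411523) + (0.00137174) + (0.000457247) + (0.000152416) + (5.08053e-05) + (1.69351e-05) + (5.64503e-06) + (1.88168e-06) + (6.27225e-07) + (2.09075e-07)
Sum = 7174453.5
Rounded to 6 significant figures: 7.17445e+06

7.17445e+06


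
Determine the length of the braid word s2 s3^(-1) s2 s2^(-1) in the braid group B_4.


The word length counts the number of generators (including inverses).
Listing each generator: s2, s3^(-1), s2, s2^(-1)
There are 4 generators in this braid word.

4


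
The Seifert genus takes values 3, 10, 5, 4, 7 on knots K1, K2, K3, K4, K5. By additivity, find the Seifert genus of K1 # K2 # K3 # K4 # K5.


The Seifert genus is additive under connected sum.
Seifert genus(K1 # K2 # K3 # K4 # K5) = (3) + (10) + (5) + (4) + (7)
= 29

29


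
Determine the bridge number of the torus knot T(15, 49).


The bridge number of T(p,q) is min(p,q).
min(15, 49) = 15

15


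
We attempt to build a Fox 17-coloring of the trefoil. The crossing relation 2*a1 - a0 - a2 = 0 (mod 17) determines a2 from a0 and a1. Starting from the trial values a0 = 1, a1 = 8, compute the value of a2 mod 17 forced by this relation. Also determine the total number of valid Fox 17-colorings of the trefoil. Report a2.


Step 1: Apply the given crossing relation 2*a1 - a0 - a2 = 0 (mod 17).
  a2 = 2*a1 - a0 mod 17
  a2 = 2*8 - 1 mod 17
  a2 = 16 - 1 mod 17
  a2 = 15 mod 17 = 15
Step 2: The trefoil has determinant 3.
  Number of Fox p-colorings (p prime) is p^2 if p = 3, else p.
  Since 17 does not divide 3, only trivial (constant) colorings exist.
  (So the trial a0 = 1, a1 = 8 with a0 != a1 does NOT extend to a valid coloring of the whole trefoil: the other two crossing relations require 3*(a1 - a0) = 0 (mod 17), which fails.)
  Total colorings = 17
Step 3: a2 = 15, total Fox 17-colorings = 17

15


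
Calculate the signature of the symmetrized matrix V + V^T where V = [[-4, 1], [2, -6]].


Step 1: V + V^T = [[-8, 3], [3, -12]]
Step 2: trace = -20, det = 87
Step 3: Discriminant = (-20)^2 - 4*87 = 52
Step 4: Eigenvalues: -6.39445, -13.6056
Step 5: Signature = (# positive eigenvalues) - (# negative eigenvalues) = -2

-2


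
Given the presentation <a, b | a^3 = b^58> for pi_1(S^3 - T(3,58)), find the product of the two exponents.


The relation is a^3 = b^58.
Product of exponents = 3 * 58
= 174

174


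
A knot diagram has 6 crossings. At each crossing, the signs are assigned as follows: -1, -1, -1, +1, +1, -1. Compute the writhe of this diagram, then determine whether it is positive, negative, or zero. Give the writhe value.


Step 1: Count positive crossings (+1).
Positive crossings: 2
Step 2: Count negative crossings (-1).
Negative crossings: 4
Step 3: Writhe = (positive) - (negative)
w = 2 - 4 = -2
Step 4: |w| = 2, and w is negative

-2


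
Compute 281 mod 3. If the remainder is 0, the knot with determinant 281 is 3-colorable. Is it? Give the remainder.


Step 1: A knot is p-colorable if and only if p divides its determinant.
Step 2: Compute 281 mod 3.
281 = 93 * 3 + 2
Step 3: 281 mod 3 = 2
Step 4: The knot is 3-colorable: no

2


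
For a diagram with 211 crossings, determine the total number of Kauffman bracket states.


Each crossing contributes 2 choices (A-smoothing or B-smoothing).
Total states = 2^211 = 3291009114642412084309938365114701009965471731267159726697218048

3291009114642412084309938365114701009965471731267159726697218048


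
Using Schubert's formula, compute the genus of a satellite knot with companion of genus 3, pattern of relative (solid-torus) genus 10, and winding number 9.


Schubert: g(satellite) = g_rel(pattern) + |winding| * g(companion),
where g_rel(pattern) is the genus of the pattern relative to the solid torus.
= 10 + 9 * 3
= 10 + 27 = 37

37


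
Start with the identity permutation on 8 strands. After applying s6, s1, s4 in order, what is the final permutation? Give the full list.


Starting with identity [1, 2, 3, 4, 5, 6, 7, 8].
Apply generators in sequence:
  After s6: [1, 2, 3, 4, 5, 7, 6, 8]
  After s1: [2, 1, 3, 4, 5, 7, 6, 8]
  After s4: [2, 1, 3, 5, 4, 7, 6, 8]
Final permutation: [2, 1, 3, 5, 4, 7, 6, 8]

[2, 1, 3, 5, 4, 7, 6, 8]


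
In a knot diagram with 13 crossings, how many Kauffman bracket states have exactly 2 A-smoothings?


We choose which 2 of 13 crossings get A-smoothings.
C(13, 2) = 13! / (2! * 11!)
= 78

78


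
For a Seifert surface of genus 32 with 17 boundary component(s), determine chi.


chi = 2 - 2g - b
= 2 - 2*32 - 17
= 2 - 64 - 17 = -79

-79


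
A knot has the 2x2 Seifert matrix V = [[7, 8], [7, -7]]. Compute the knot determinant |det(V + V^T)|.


Step 1: Form V + V^T where V = [[7, 8], [7, -7]]
  V^T = [[7, 7], [8, -7]]
  V + V^T = [[14, 15], [15, -14]]
Step 2: det(V + V^T) = 14*(-14) - 15*15
  = -196 - 225 = -421
Step 3: Knot determinant = |det(V + V^T)| = |-421| = 421

421


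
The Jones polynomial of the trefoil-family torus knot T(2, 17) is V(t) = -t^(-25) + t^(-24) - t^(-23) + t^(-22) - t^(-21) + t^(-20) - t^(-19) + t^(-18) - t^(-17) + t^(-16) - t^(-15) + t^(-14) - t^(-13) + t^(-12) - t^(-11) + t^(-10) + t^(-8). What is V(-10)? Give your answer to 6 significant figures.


Substituting t = -10 into V(t) = -t^(-25) + t^(-24) - t^(-23) + t^(-22) - t^(-21) + t^(-20) - t^(-19) + t^(-18) - t^(-17) + t^(-16) - t^(-15) + t^(-14) - t^(-13) + t^(-12) - t^(-11) + t^(-10) + t^(-8):
  (-)t^(-25) = 1e-25
  (+)t^(-24) = 1e-24
  (-)t^(-23) = 1e-23
  (+)t^(-22) = 1e-22
  (-)t^(-21) = 1e-21
  (+)t^(-20) = 1e-20
  (-)t^(-19) = 1e-19
  (+)t^(-18) = 1e-18
  (-)t^(-17) = 1e-17
  (+)t^(-16) = 1e-16
  (-)t^(-15) = 1e-15
  (+)t^(-14) = 1e-14
  (-)t^(-13) = 1e-13
  (+)t^(-12) = 1e-12
  (-)t^(-11) = 1e-11
  (+)t^(-10) = 1e-10
  (+)t^(-8) = 1e-08
Sum = (1e-25) + (1e-24) + (1e-23) + (1e-22) + (1e-21) + (1e-20) + (1e-19) + (1e-18) + (1e-17) + (1e-16) + (1e-15) + (1e-14) + (1e-13) + (1e-12) + (1e-11) + (1e-10) + (1e-08)
= 1.011111111e-08
Rounded to 6 significant figures: 1.01111e-08

1.01111e-08


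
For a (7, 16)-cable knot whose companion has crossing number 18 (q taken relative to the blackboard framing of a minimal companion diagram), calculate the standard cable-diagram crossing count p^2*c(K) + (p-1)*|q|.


Step 1: Each of the c(K) crossings of the companion diagram becomes p*p = p^2 crossings among the p parallel strands, and each of the |q| twists s_1 s_2 ... s_(p-1) adds (p-1) crossings.
  Crossings = p^2 * c(K) + (p-1)*|q|
Step 2: = 7^2 * 18 + (7-1)*16
Step 3: = 49*18 + 6*16
Step 4: = 882 + 96 = 978

978


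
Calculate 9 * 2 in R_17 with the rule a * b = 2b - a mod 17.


9 * 2 = 2*2 - 9 mod 17
= 4 - 9 mod 17
= -5 mod 17 = 12

12


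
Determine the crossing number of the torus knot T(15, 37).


For a torus knot T(p, q) with gcd(p,q)=1,
the crossing number is min(p*(q-1), q*(p-1)).
p*(q-1) = 15*36 = 540
q*(p-1) = 37*14 = 518
min(540, 518) = 518

518


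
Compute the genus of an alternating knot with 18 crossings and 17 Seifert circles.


For alternating knots, g = (c - s + 1)/2.
= (18 - 17 + 1)/2
= 2/2 = 1

1


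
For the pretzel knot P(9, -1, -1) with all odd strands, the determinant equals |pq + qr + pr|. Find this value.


Step 1: Compute pq + qr + pr.
pq = 9*(-1) = -9
qr = (-1)*(-1) = 1
pr = 9*(-1) = -9
pq + qr + pr = -9 + 1 + (-9) = -17
Step 2: Take absolute value.
det(P(9,-1,-1)) = |-17| = 17

17


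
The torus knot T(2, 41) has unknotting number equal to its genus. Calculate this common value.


For a torus knot T(p,q), both the unknotting number and genus equal (p-1)(q-1)/2.
= (2-1)(41-1)/2
= 1*40/2
= 40/2 = 20

20


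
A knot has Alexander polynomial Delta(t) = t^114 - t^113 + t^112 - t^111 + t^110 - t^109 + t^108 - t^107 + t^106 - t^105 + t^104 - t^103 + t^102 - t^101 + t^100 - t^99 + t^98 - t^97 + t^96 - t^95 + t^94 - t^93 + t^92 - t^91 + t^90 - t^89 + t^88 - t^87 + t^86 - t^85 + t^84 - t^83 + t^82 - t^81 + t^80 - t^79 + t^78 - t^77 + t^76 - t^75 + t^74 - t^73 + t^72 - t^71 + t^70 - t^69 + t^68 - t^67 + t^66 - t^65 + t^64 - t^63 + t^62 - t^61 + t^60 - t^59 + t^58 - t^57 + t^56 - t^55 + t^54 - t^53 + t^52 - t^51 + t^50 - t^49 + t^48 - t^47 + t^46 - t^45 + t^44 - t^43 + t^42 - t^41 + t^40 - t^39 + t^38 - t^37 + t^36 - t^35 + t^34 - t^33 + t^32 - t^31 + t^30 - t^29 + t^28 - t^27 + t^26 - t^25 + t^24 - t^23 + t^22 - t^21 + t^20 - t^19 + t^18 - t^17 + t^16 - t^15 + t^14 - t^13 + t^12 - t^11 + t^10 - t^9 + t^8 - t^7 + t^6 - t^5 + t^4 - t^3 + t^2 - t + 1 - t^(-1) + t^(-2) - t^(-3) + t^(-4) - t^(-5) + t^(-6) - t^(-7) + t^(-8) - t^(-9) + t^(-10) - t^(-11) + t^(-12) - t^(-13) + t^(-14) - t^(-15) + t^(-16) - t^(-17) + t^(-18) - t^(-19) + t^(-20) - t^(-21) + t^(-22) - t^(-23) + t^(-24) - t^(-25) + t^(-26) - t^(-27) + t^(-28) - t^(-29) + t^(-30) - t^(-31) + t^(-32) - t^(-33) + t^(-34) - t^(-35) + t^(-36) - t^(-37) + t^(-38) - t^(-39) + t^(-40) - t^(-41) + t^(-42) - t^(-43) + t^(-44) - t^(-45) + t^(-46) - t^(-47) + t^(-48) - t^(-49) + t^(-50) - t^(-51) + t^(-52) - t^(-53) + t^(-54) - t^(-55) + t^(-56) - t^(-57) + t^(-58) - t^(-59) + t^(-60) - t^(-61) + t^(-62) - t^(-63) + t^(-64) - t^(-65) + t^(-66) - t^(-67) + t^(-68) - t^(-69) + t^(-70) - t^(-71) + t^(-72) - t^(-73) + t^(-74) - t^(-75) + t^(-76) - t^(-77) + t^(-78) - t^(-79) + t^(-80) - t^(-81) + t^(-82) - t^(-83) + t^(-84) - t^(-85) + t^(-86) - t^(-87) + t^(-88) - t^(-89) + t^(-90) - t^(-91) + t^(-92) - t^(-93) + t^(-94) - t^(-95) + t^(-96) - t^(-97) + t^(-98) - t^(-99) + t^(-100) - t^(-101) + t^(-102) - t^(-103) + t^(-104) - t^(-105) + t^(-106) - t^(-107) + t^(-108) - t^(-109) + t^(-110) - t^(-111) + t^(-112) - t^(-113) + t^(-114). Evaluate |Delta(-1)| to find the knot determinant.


Step 1: The polynomial has 229 terms with alternating signs, exponents from 114 down to -114.
Step 2: Substitute t = -1. The i-th term has coefficient (-1)^i and exponent (m-i),
  so its value is (-1)^i * (-1)^(m-i) = (-1)^m = 1 for every i.
Step 3: All 229 terms equal 1, so Delta(-1) = 229 * (1) = 229
Step 4: |Delta(-1)| = 229

229
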